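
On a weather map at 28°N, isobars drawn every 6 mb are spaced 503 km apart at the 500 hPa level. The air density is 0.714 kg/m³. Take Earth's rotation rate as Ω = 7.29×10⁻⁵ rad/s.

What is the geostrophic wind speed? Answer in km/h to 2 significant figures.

88 km/h

Coriolis parameter at 28°N:
f = 2Ω sin φ = 2 × 7.29×10⁻⁵ × sin 28° = 6.84×10⁻⁵ s⁻¹
Pressure gradient: |∂P/∂n| = 600 Pa / 503000 m = 1.19×10⁻³ Pa/m
Geostrophic balance (pressure-gradient force = Coriolis force):
V_g = (1/(fρ)) |∂P/∂n| = 1.19×10⁻³ / (6.84×10⁻⁵ × 0.714) = 24.4 m/s
Converting: 24.4 m/s × 3.6 = 88 km/h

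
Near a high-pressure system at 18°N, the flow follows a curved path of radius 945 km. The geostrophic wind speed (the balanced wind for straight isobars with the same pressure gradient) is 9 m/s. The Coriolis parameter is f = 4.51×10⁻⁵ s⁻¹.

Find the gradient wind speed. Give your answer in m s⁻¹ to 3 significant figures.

Around a high, pressure-gradient force acts outward with centrifugal, so Coriolis balances both:
fV = (1/ρ)|∂P/∂n| + V²/R  →  V² − fR·V + fR·V_g = 0
With fR = 4.51×10⁻⁵ × 945×10³ m = 42.6 m/s:
V = [fR − √((fR)² − 4 fR V_g)]/2 = [42.6 − √(42.6² − 4×42.6×9)]/2 = 12.9 m/s
Supergeostrophic (V > V_g = 9 m/s), as expected around a high.

12.9 m s⁻¹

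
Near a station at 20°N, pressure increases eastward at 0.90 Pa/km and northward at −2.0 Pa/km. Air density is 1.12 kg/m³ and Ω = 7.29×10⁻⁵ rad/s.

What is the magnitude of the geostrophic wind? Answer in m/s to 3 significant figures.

39.3 m/s

Coriolis parameter at 20°N:
f = 2Ω sin φ = 2 × 7.29×10⁻⁵ × sin 20° = 4.99×10⁻⁵ s⁻¹
Component geostrophic relations (x east, y north):
u_g = −(1/(fρ)) ∂P/∂y,  v_g = (1/(fρ)) ∂P/∂x
u_g = −(−2.0×10⁻³)/(4.99×10⁻⁵ × 1.12) = 35.8 m/s;  v_g = (0.90×10⁻³)/(4.99×10⁻⁵ × 1.12) = 16.1 m/s
|V_g| = √(u_g² + v_g²) = 39.3 m/s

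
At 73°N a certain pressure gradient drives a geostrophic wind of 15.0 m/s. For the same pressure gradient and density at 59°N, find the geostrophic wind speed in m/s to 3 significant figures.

With the same pressure gradient and density, V_g ∝ 1/f ∝ 1/sin φ.
V₂ = V₁ · sin φ₁ / sin φ₂ = 15.0 × sin 73° / sin 59°
V₂ = 15.0 × 0.9563/0.8572 = 16.7 m/s

16.7 m/s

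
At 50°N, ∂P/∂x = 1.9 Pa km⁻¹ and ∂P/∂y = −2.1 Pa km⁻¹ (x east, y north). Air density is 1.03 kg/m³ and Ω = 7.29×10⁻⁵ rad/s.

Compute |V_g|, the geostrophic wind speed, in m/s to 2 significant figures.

Coriolis parameter at 50°N:
f = 2Ω sin φ = 2 × 7.29×10⁻⁵ × sin 50° = 1.12×10⁻⁴ s⁻¹
Component geostrophic relations (x east, y north):
u_g = −(1/(fρ)) ∂P/∂y,  v_g = (1/(fρ)) ∂P/∂x
u_g = −(−2.1×10⁻³)/(1.12×10⁻⁴ × 1.03) = 18.3 m/s;  v_g = (1.9×10⁻³)/(1.12×10⁻⁴ × 1.03) = 16.5 m/s
|V_g| = √(u_g² + v_g²) = 24.6 m/s

25 m/s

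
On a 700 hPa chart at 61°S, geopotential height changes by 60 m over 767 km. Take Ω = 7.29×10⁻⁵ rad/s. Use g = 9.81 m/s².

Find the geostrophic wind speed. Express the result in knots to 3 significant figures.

Coriolis parameter at 61°S:
f = 2Ω sin φ = 2 × 7.29×10⁻⁵ × sin 61° = 1.28×10⁻⁴ s⁻¹
Height gradient: |∂Z/∂n| = 60 m / 767000 m = 7.82×10⁻⁵
On a pressure surface, geostrophic balance gives V_g = (g/f)|∂Z/∂n|:
V_g = 9.81 × 7.82×10⁻⁵ / 1.28×10⁻⁴ = 6.02 m/s
Converting: 6.02 m/s × 1.944 = 11.7 knots

11.7 knots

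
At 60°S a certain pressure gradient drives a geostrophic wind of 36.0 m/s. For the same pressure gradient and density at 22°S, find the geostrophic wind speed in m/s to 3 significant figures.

With the same pressure gradient and density, V_g ∝ 1/f ∝ 1/sin φ.
V₂ = V₁ · sin φ₁ / sin φ₂ = 36.0 × sin 60° / sin 22°
V₂ = 36.0 × 0.8660/0.3746 = 83.2 m/s

83.2 m/s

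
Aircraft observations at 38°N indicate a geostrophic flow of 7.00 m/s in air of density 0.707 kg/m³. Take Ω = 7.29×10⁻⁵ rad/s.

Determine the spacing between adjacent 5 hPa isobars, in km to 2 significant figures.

Coriolis parameter at 38°N:
f = 2Ω sin φ = 2 × 7.29×10⁻⁵ × sin 38° = 8.98×10⁻⁵ s⁻¹
Geostrophic balance rearranged: |∂P/∂n| = f ρ V_g
|∂P/∂n| = 8.98×10⁻⁵ × 0.707 × 7.00 = 4.44×10⁻⁴ Pa/m
Isobar spacing: Δn = ΔP/|∂P/∂n| = 500 Pa / 4.44×10⁻⁴ Pa/m = 1125520 m ≈ 1100 km

1100 km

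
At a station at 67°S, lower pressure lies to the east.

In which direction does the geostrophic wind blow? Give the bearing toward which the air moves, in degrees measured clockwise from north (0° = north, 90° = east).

The pressure-gradient force points toward the east (bearing 090°).
Geostrophic balance: in the Southern Hemisphere the Coriolis force deflects motion to the left, so the geostrophic wind blows 90° to the left of the pressure-gradient force (low pressure on the right).
Rotating 090° by 90° counterclockwise gives 000° — the wind blows toward the north.

000°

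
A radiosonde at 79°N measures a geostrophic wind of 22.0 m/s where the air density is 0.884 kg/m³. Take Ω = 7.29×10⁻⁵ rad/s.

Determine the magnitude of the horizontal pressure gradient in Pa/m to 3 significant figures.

2.78×10⁻³ Pa/m

Coriolis parameter at 79°N:
f = 2Ω sin φ = 2 × 7.29×10⁻⁵ × sin 79° = 1.43×10⁻⁴ s⁻¹
Geostrophic balance rearranged: |∂P/∂n| = f ρ V_g
|∂P/∂n| = 1.43×10⁻⁴ × 0.884 × 22.0 = 2.78×10⁻³ Pa/m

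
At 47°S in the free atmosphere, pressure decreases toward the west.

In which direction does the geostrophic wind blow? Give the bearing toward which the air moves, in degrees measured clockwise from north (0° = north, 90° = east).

180°

The pressure-gradient force points toward the west (bearing 270°).
Geostrophic balance: in the Southern Hemisphere the Coriolis force deflects motion to the left, so the geostrophic wind blows 90° to the left of the pressure-gradient force (low pressure on the right).
Rotating 270° by 90° counterclockwise gives 180° — the wind blows toward the south.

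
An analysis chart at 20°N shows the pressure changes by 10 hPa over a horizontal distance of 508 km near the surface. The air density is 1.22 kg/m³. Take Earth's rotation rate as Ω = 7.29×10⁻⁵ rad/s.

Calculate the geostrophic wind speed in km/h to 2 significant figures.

120 km/h

Coriolis parameter at 20°N:
f = 2Ω sin φ = 2 × 7.29×10⁻⁵ × sin 20° = 4.99×10⁻⁵ s⁻¹
Pressure gradient: |∂P/∂n| = 1000 Pa / 508000 m = 1.97×10⁻³ Pa/m
Geostrophic balance (pressure-gradient force = Coriolis force):
V_g = (1/(fρ)) |∂P/∂n| = 1.97×10⁻³ / (4.99×10⁻⁵ × 1.22) = 32.4 m/s
Converting: 32.4 m/s × 3.6 = 120 km/h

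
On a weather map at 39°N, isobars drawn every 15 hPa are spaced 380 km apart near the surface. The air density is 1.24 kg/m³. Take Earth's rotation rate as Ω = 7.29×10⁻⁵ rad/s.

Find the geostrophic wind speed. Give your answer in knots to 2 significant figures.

Coriolis parameter at 39°N:
f = 2Ω sin φ = 2 × 7.29×10⁻⁵ × sin 39° = 9.18×10⁻⁵ s⁻¹
Pressure gradient: |∂P/∂n| = 1500 Pa / 380000 m = 3.95×10⁻³ Pa/m
Geostrophic balance (pressure-gradient force = Coriolis force):
V_g = (1/(fρ)) |∂P/∂n| = 3.95×10⁻³ / (9.18×10⁻⁵ × 1.24) = 34.7 m/s
Converting: 34.7 m/s × 1.944 = 67 knots

67 knots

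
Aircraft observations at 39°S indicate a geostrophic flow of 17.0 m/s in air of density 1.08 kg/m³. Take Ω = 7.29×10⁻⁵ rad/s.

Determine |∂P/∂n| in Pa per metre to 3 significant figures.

Coriolis parameter at 39°S:
f = 2Ω sin φ = 2 × 7.29×10⁻⁵ × sin 39° = 9.18×10⁻⁵ s⁻¹
Geostrophic balance rearranged: |∂P/∂n| = f ρ V_g
|∂P/∂n| = 9.18×10⁻⁵ × 1.08 × 17.0 = 1.68×10⁻³ Pa/m

1.68×10⁻³ Pa/m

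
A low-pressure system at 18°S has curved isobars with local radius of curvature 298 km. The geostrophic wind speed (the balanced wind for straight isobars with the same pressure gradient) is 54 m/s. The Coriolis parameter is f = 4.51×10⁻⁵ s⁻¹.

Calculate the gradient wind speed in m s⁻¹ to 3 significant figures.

21.0 m s⁻¹

Around a low, centrifugal force acts outward with Coriolis, so pressure-gradient force balances both:
(1/ρ)|∂P/∂n| = fV + V²/R  →  V² + fR·V − fR·V_g = 0
With fR = 4.51×10⁻⁵ × 298×10³ m = 13.4 m/s:
V = [−fR + √((fR)² + 4 fR V_g)]/2 = [−13.4 + √(13.4² + 4×13.4×54)]/2 = 21 m/s
Subgeostrophic (V < V_g = 54 m/s), as expected around a low.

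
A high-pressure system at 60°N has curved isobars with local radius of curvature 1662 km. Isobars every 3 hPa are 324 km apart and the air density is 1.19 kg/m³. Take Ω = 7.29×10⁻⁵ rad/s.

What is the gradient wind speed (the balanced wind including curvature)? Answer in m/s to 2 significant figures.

6.4 m/s

Coriolis parameter at 60°N:
f = 2Ω sin φ = 2 × 7.29×10⁻⁵ × sin 60° = 1.26×10⁻⁴ s⁻¹
Pressure gradient: |∂P/∂n| = 300 Pa / 324000 m = 9.26×10⁻⁴ Pa/m
Geostrophic speed: V_g = |∂P/∂n|/(fρ) = 9.26×10⁻⁴/(1.26×10⁻⁴ × 1.19) = 6.16 m/s
Around a high, pressure-gradient force acts outward with centrifugal, so Coriolis balances both:
fV = (1/ρ)|∂P/∂n| + V²/R  →  V² − fR·V + fR·V_g = 0
With fR = 1.26×10⁻⁴ × 1662×10³ m = 210 m/s:
V = [fR − √((fR)² − 4 fR V_g)]/2 = [210 − √(210² − 4×210×6.16)]/2 = 6.35 m/s
Supergeostrophic (V > V_g = 6.16 m/s), as expected around a high.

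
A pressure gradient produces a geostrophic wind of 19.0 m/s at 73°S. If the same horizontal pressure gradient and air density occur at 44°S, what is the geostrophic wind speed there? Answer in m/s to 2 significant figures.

26 m/s

With the same pressure gradient and density, V_g ∝ 1/f ∝ 1/sin φ.
V₂ = V₁ · sin φ₁ / sin φ₂ = 19.0 × sin 73° / sin 44°
V₂ = 19.0 × 0.9563/0.6947 = 26 m/s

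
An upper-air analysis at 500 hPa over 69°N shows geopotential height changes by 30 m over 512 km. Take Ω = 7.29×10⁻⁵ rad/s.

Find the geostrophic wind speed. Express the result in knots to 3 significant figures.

Coriolis parameter at 69°N:
f = 2Ω sin φ = 2 × 7.29×10⁻⁵ × sin 69° = 1.36×10⁻⁴ s⁻¹
Height gradient: |∂Z/∂n| = 30 m / 512000 m = 5.86×10⁻⁵
On a pressure surface, geostrophic balance gives V_g = (g/f)|∂Z/∂n|:
V_g = 9.81 × 5.86×10⁻⁵ / 1.36×10⁻⁴ = 4.22 m/s
Converting: 4.22 m/s × 1.944 = 8.21 knots

8.21 knots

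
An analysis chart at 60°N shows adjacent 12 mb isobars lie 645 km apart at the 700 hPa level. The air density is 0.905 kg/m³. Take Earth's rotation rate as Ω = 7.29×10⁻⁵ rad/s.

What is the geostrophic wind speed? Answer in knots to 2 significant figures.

32 knots

Coriolis parameter at 60°N:
f = 2Ω sin φ = 2 × 7.29×10⁻⁵ × sin 60° = 1.26×10⁻⁴ s⁻¹
Pressure gradient: |∂P/∂n| = 1200 Pa / 645000 m = 1.86×10⁻³ Pa/m
Geostrophic balance (pressure-gradient force = Coriolis force):
V_g = (1/(fρ)) |∂P/∂n| = 1.86×10⁻³ / (1.26×10⁻⁴ × 0.905) = 16.3 m/s
Converting: 16.3 m/s × 1.944 = 32 knots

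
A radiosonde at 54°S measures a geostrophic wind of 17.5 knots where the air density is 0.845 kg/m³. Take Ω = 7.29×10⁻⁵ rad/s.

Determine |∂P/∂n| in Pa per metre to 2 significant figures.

9.0×10⁻⁴ Pa/m

Coriolis parameter at 54°S:
f = 2Ω sin φ = 2 × 7.29×10⁻⁵ × sin 54° = 1.18×10⁻⁴ s⁻¹
Wind speed in SI: 17.5 knots = 9.00 m/s
Geostrophic balance rearranged: |∂P/∂n| = f ρ V_g
|∂P/∂n| = 1.18×10⁻⁴ × 0.845 × 9.00 = 8.97×10⁻⁴ Pa/m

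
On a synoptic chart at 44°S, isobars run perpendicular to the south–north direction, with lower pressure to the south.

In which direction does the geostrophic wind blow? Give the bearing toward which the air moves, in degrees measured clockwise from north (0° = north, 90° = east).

090°

The pressure-gradient force points toward the south (bearing 180°).
Geostrophic balance: in the Southern Hemisphere the Coriolis force deflects motion to the left, so the geostrophic wind blows 90° to the left of the pressure-gradient force (low pressure on the right).
Rotating 180° by 90° counterclockwise gives 090° — the wind blows toward the east.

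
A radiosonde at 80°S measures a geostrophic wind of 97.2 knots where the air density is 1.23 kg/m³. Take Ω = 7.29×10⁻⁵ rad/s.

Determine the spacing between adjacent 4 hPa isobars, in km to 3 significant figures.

Coriolis parameter at 80°S:
f = 2Ω sin φ = 2 × 7.29×10⁻⁵ × sin 80° = 1.44×10⁻⁴ s⁻¹
Wind speed in SI: 97.2 knots = 50.0 m/s
Geostrophic balance rearranged: |∂P/∂n| = f ρ V_g
|∂P/∂n| = 1.44×10⁻⁴ × 1.23 × 50.0 = 8.83×10⁻³ Pa/m
Isobar spacing: Δn = ΔP/|∂P/∂n| = 400 Pa / 8.83×10⁻³ Pa/m = 45294 m ≈ 45.3 km

45.3 km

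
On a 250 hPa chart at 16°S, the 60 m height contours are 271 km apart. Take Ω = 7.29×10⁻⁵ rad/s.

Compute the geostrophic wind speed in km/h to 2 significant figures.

190 km/h

Coriolis parameter at 16°S:
f = 2Ω sin φ = 2 × 7.29×10⁻⁵ × sin 16° = 4.02×10⁻⁵ s⁻¹
Height gradient: |∂Z/∂n| = 60 m / 271000 m = 2.21×10⁻⁴
On a pressure surface, geostrophic balance gives V_g = (g/f)|∂Z/∂n|:
V_g = 9.81 × 2.21×10⁻⁴ / 4.02×10⁻⁵ = 54.0 m/s
Converting: 54.0 m/s × 3.6 = 190 km/h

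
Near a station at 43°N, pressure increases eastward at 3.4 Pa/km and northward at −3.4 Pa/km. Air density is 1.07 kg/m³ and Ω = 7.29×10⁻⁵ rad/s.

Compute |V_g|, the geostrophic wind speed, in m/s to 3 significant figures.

Coriolis parameter at 43°N:
f = 2Ω sin φ = 2 × 7.29×10⁻⁵ × sin 43° = 9.94×10⁻⁵ s⁻¹
Component geostrophic relations (x east, y north):
u_g = −(1/(fρ)) ∂P/∂y,  v_g = (1/(fρ)) ∂P/∂x
u_g = −(−3.4×10⁻³)/(9.94×10⁻⁵ × 1.07) = 32.0 m/s;  v_g = (3.4×10⁻³)/(9.94×10⁻⁵ × 1.07) = 32.0 m/s
|V_g| = √(u_g² + v_g²) = 45.2 m/s

45.2 m/s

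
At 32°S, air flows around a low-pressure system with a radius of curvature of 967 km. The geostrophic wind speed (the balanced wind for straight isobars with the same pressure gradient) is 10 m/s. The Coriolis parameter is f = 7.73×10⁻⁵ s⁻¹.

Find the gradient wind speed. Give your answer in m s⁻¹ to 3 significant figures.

8.93 m s⁻¹

Around a low, centrifugal force acts outward with Coriolis, so pressure-gradient force balances both:
(1/ρ)|∂P/∂n| = fV + V²/R  →  V² + fR·V − fR·V_g = 0
With fR = 7.73×10⁻⁵ × 967×10³ m = 74.7 m/s:
V = [−fR + √((fR)² + 4 fR V_g)]/2 = [−74.7 + √(74.7² + 4×74.7×10)]/2 = 8.93 m/s
Subgeostrophic (V < V_g = 10 m/s), as expected around a low.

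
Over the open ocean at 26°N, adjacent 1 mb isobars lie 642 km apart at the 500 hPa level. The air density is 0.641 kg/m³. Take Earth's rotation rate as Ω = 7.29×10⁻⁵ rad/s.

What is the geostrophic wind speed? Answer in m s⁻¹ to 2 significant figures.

3.8 m s⁻¹

Coriolis parameter at 26°N:
f = 2Ω sin φ = 2 × 7.29×10⁻⁵ × sin 26° = 6.39×10⁻⁵ s⁻¹
Pressure gradient: |∂P/∂n| = 100 Pa / 642000 m = 1.56×10⁻⁴ Pa/m
Geostrophic balance (pressure-gradient force = Coriolis force):
V_g = (1/(fρ)) |∂P/∂n| = 1.56×10⁻⁴ / (6.39×10⁻⁵ × 0.641) = 3.80 m/s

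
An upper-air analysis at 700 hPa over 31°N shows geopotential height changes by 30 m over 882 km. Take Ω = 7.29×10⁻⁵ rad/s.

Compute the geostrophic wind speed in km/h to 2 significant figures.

Coriolis parameter at 31°N:
f = 2Ω sin φ = 2 × 7.29×10⁻⁵ × sin 31° = 7.51×10⁻⁵ s⁻¹
Height gradient: |∂Z/∂n| = 30 m / 882000 m = 3.40×10⁻⁵
On a pressure surface, geostrophic balance gives V_g = (g/f)|∂Z/∂n|:
V_g = 9.81 × 3.40×10⁻⁵ / 7.51×10⁻⁵ = 4.44 m/s
Converting: 4.44 m/s × 3.6 = 16 km/h

16 km/h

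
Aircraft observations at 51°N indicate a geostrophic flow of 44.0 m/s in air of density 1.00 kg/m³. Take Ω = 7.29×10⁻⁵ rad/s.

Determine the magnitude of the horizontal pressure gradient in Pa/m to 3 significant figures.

Coriolis parameter at 51°N:
f = 2Ω sin φ = 2 × 7.29×10⁻⁵ × sin 51° = 1.13×10⁻⁴ s⁻¹
Geostrophic balance rearranged: |∂P/∂n| = f ρ V_g
|∂P/∂n| = 1.13×10⁻⁴ × 1.00 × 44.0 = 4.99×10⁻³ Pa/m

4.99×10⁻³ Pa/m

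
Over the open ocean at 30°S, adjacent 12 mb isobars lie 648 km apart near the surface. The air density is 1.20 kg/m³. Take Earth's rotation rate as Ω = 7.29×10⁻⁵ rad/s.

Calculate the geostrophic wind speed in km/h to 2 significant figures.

76 km/h

Coriolis parameter at 30°S:
f = 2Ω sin φ = 2 × 7.29×10⁻⁵ × sin 30° = 7.29×10⁻⁵ s⁻¹
Pressure gradient: |∂P/∂n| = 1200 Pa / 648000 m = 1.85×10⁻³ Pa/m
Geostrophic balance (pressure-gradient force = Coriolis force):
V_g = (1/(fρ)) |∂P/∂n| = 1.85×10⁻³ / (7.29×10⁻⁵ × 1.20) = 21.2 m/s
Converting: 21.2 m/s × 3.6 = 76 km/h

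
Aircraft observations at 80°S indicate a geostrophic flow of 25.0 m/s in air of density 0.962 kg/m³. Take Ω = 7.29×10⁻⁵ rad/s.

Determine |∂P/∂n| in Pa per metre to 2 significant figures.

Coriolis parameter at 80°S:
f = 2Ω sin φ = 2 × 7.29×10⁻⁵ × sin 80° = 1.44×10⁻⁴ s⁻¹
Geostrophic balance rearranged: |∂P/∂n| = f ρ V_g
|∂P/∂n| = 1.44×10⁻⁴ × 0.962 × 25.0 = 3.45×10⁻³ Pa/m

3.5×10⁻³ Pa/m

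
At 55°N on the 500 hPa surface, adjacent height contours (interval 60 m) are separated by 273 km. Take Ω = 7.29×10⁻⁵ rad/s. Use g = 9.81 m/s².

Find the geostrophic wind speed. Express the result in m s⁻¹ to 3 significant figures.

Coriolis parameter at 55°N:
f = 2Ω sin φ = 2 × 7.29×10⁻⁵ × sin 55° = 1.19×10⁻⁴ s⁻¹
Height gradient: |∂Z/∂n| = 60 m / 273000 m = 2.20×10⁻⁴
On a pressure surface, geostrophic balance gives V_g = (g/f)|∂Z/∂n|:
V_g = 9.81 × 2.20×10⁻⁴ / 1.19×10⁻⁴ = 18.1 m/s

18.1 m s⁻¹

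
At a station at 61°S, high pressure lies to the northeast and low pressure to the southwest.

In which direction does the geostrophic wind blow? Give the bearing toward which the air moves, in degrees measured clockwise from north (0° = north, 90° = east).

135°

The pressure-gradient force points toward the southwest (bearing 225°).
Geostrophic balance: in the Southern Hemisphere the Coriolis force deflects motion to the left, so the geostrophic wind blows 90° to the left of the pressure-gradient force (low pressure on the right).
Rotating 225° by 90° counterclockwise gives 135° — the wind blows toward the southeast.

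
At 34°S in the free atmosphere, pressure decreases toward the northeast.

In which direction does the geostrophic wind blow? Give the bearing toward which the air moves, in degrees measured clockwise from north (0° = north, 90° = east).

The pressure-gradient force points toward the northeast (bearing 045°).
Geostrophic balance: in the Southern Hemisphere the Coriolis force deflects motion to the left, so the geostrophic wind blows 90° to the left of the pressure-gradient force (low pressure on the right).
Rotating 045° by 90° counterclockwise gives 315° — the wind blows toward the northwest.

315°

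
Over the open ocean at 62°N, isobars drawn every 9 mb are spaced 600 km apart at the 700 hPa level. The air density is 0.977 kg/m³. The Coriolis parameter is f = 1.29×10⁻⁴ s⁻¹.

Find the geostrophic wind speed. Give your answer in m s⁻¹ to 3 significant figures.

11.9 m s⁻¹

Pressure gradient: |∂P/∂n| = 900 Pa / 600000 m = 1.50×10⁻³ Pa/m
Geostrophic balance (pressure-gradient force = Coriolis force):
V_g = (1/(fρ)) |∂P/∂n| = 1.50×10⁻³ / (1.29×10⁻⁴ × 0.977) = 11.9 m/s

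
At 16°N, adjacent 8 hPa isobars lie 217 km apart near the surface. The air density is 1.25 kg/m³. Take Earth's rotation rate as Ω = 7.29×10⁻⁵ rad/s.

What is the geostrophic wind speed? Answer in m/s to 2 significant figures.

73 m/s

Coriolis parameter at 16°N:
f = 2Ω sin φ = 2 × 7.29×10⁻⁵ × sin 16° = 4.02×10⁻⁵ s⁻¹
Pressure gradient: |∂P/∂n| = 800 Pa / 217000 m = 3.69×10⁻³ Pa/m
Geostrophic balance (pressure-gradient force = Coriolis force):
V_g = (1/(fρ)) |∂P/∂n| = 3.69×10⁻³ / (4.02×10⁻⁵ × 1.25) = 73.4 m/s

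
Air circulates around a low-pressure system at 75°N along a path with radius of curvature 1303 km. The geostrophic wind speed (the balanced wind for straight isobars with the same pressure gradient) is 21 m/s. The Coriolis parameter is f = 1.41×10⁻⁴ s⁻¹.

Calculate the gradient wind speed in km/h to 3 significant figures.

68.5 km/h

Around a low, centrifugal force acts outward with Coriolis, so pressure-gradient force balances both:
(1/ρ)|∂P/∂n| = fV + V²/R  →  V² + fR·V − fR·V_g = 0
With fR = 1.41×10⁻⁴ × 1303×10³ m = 184 m/s:
V = [−fR + √((fR)² + 4 fR V_g)]/2 = [−184 + √(184² + 4×184×21)]/2 = 19 m/s
Subgeostrophic (V < V_g = 21 m/s), as expected around a low.
Converting: 19 m/s × 3.6 = 68.5 km/h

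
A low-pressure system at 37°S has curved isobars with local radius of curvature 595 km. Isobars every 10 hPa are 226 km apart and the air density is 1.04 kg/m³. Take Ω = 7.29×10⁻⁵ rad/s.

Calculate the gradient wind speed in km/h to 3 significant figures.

Coriolis parameter at 37°S:
f = 2Ω sin φ = 2 × 7.29×10⁻⁵ × sin 37° = 8.77×10⁻⁵ s⁻¹
Pressure gradient: |∂P/∂n| = 1000 Pa / 226000 m = 4.42×10⁻³ Pa/m
Geostrophic speed: V_g = |∂P/∂n|/(fρ) = 4.42×10⁻³/(8.77×10⁻⁵ × 1.04) = 48.5 m/s
Around a low, centrifugal force acts outward with Coriolis, so pressure-gradient force balances both:
(1/ρ)|∂P/∂n| = fV + V²/R  →  V² + fR·V − fR·V_g = 0
With fR = 8.77×10⁻⁵ × 595×10³ m = 52.2 m/s:
V = [−fR + √((fR)² + 4 fR V_g)]/2 = [−52.2 + √(52.2² + 4×52.2×48.5)]/2 = 30.6 m/s
Subgeostrophic (V < V_g = 48.5 m/s), as expected around a low.
Converting: 30.6 m/s × 3.6 = 110 km/h

110 km/h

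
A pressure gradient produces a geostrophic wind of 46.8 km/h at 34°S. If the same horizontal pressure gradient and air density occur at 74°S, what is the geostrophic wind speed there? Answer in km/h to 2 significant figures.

27 km/h

With the same pressure gradient and density, V_g ∝ 1/f ∝ 1/sin φ.
V₂ = V₁ · sin φ₁ / sin φ₂ = 46.8 × sin 34° / sin 74°
V₂ = 46.8 × 0.5592/0.9613 = 27 km/h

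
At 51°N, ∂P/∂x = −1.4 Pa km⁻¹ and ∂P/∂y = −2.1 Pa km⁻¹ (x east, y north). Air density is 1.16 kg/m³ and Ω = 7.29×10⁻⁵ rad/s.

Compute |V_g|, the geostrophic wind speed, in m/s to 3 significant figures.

Coriolis parameter at 51°N:
f = 2Ω sin φ = 2 × 7.29×10⁻⁵ × sin 51° = 1.13×10⁻⁴ s⁻¹
Component geostrophic relations (x east, y north):
u_g = −(1/(fρ)) ∂P/∂y,  v_g = (1/(fρ)) ∂P/∂x
u_g = −(−2.1×10⁻³)/(1.13×10⁻⁴ × 1.16) = 16.0 m/s;  v_g = (−1.4×10⁻³)/(1.13×10⁻⁴ × 1.16) = −10.7 m/s
|V_g| = √(u_g² + v_g²) = 19.2 m/s

19.2 m/s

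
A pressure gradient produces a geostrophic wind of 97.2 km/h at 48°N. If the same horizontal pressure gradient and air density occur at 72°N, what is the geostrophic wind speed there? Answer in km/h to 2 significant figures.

With the same pressure gradient and density, V_g ∝ 1/f ∝ 1/sin φ.
V₂ = V₁ · sin φ₁ / sin φ₂ = 97.2 × sin 48° / sin 72°
V₂ = 97.2 × 0.7431/0.9511 = 76 km/h

76 km/h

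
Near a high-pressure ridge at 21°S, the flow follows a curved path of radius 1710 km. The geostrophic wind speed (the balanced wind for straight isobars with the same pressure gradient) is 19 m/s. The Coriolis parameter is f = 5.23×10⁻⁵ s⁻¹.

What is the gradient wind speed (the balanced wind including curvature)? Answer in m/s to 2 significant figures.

27 m/s

Around a high, pressure-gradient force acts outward with centrifugal, so Coriolis balances both:
fV = (1/ρ)|∂P/∂n| + V²/R  →  V² − fR·V + fR·V_g = 0
With fR = 5.23×10⁻⁵ × 1710×10³ m = 89.4 m/s:
V = [fR − √((fR)² − 4 fR V_g)]/2 = [89.4 − √(89.4² − 4×89.4×19)]/2 = 27.4 m/s
Supergeostrophic (V > V_g = 19 m/s), as expected around a high.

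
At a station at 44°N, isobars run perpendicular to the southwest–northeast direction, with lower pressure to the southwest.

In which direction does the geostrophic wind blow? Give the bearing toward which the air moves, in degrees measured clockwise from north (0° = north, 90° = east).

The pressure-gradient force points toward the southwest (bearing 225°).
Geostrophic balance: in the Northern Hemisphere the Coriolis force deflects motion to the right, so the geostrophic wind blows 90° to the right of the pressure-gradient force (low pressure on the left).
Rotating 225° by 90° clockwise gives 315° — the wind blows toward the northwest.

315°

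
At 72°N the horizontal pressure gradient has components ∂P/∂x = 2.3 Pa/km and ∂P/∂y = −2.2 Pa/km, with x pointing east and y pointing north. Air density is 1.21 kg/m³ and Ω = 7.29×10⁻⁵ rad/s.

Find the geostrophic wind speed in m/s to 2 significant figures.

19 m/s

Coriolis parameter at 72°N:
f = 2Ω sin φ = 2 × 7.29×10⁻⁵ × sin 72° = 1.39×10⁻⁴ s⁻¹
Component geostrophic relations (x east, y north):
u_g = −(1/(fρ)) ∂P/∂y,  v_g = (1/(fρ)) ∂P/∂x
u_g = −(−2.2×10⁻³)/(1.39×10⁻⁴ × 1.21) = 13.1 m/s;  v_g = (2.3×10⁻³)/(1.39×10⁻⁴ × 1.21) = 13.7 m/s
|V_g| = √(u_g² + v_g²) = 19.0 m/s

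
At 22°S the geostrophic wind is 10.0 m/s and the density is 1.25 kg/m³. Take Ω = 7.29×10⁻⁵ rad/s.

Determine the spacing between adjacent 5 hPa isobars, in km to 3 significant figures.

732 km

Coriolis parameter at 22°S:
f = 2Ω sin φ = 2 × 7.29×10⁻⁵ × sin 22° = 5.46×10⁻⁵ s⁻¹
Geostrophic balance rearranged: |∂P/∂n| = f ρ V_g
|∂P/∂n| = 5.46×10⁻⁵ × 1.25 × 10.0 = 6.83×10⁻⁴ Pa/m
Isobar spacing: Δn = ΔP/|∂P/∂n| = 500 Pa / 6.83×10⁻⁴ Pa/m = 732364 m ≈ 732 km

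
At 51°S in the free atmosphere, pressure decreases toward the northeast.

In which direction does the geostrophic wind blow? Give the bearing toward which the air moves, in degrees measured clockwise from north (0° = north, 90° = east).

The pressure-gradient force points toward the northeast (bearing 045°).
Geostrophic balance: in the Southern Hemisphere the Coriolis force deflects motion to the left, so the geostrophic wind blows 90° to the left of the pressure-gradient force (low pressure on the right).
Rotating 045° by 90° counterclockwise gives 315° — the wind blows toward the northwest.

315°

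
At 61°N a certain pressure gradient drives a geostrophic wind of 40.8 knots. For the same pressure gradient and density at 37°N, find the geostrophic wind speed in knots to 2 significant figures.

With the same pressure gradient and density, V_g ∝ 1/f ∝ 1/sin φ.
V₂ = V₁ · sin φ₁ / sin φ₂ = 40.8 × sin 61° / sin 37°
V₂ = 40.8 × 0.8746/0.6018 = 59 knots

59 knots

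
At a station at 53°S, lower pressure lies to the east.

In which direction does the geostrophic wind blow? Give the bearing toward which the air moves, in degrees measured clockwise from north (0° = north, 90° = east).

The pressure-gradient force points toward the east (bearing 090°).
Geostrophic balance: in the Southern Hemisphere the Coriolis force deflects motion to the left, so the geostrophic wind blows 90° to the left of the pressure-gradient force (low pressure on the right).
Rotating 090° by 90° counterclockwise gives 000° — the wind blows toward the north.

000°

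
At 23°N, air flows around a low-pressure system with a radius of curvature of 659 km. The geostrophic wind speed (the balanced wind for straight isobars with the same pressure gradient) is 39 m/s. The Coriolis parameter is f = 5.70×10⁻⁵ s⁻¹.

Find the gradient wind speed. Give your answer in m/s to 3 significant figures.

Around a low, centrifugal force acts outward with Coriolis, so pressure-gradient force balances both:
(1/ρ)|∂P/∂n| = fV + V²/R  →  V² + fR·V − fR·V_g = 0
With fR = 5.70×10⁻⁵ × 659×10³ m = 37.6 m/s:
V = [−fR + √((fR)² + 4 fR V_g)]/2 = [−37.6 + √(37.6² + 4×37.6×39)]/2 = 23.9 m/s
Subgeostrophic (V < V_g = 39 m/s), as expected around a low.

23.9 m/s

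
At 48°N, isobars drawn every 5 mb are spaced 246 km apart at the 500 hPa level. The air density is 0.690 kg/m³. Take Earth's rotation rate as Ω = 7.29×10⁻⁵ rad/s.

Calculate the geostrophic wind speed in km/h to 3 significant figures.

97.9 km/h

Coriolis parameter at 48°N:
f = 2Ω sin φ = 2 × 7.29×10⁻⁵ × sin 48° = 1.08×10⁻⁴ s⁻¹
Pressure gradient: |∂P/∂n| = 500 Pa / 246000 m = 2.03×10⁻³ Pa/m
Geostrophic balance (pressure-gradient force = Coriolis force):
V_g = (1/(fρ)) |∂P/∂n| = 2.03×10⁻³ / (1.08×10⁻⁴ × 0.690) = 27.2 m/s
Converting: 27.2 m/s × 3.6 = 97.9 km/h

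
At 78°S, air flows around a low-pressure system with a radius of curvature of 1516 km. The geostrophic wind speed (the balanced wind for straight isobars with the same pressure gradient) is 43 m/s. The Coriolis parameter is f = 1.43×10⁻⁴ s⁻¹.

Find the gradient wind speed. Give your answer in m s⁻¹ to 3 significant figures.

36.8 m s⁻¹

Around a low, centrifugal force acts outward with Coriolis, so pressure-gradient force balances both:
(1/ρ)|∂P/∂n| = fV + V²/R  →  V² + fR·V − fR·V_g = 0
With fR = 1.43×10⁻⁴ × 1516×10³ m = 217 m/s:
V = [−fR + √((fR)² + 4 fR V_g)]/2 = [−217 + √(217² + 4×217×43)]/2 = 36.8 m/s
Subgeostrophic (V < V_g = 43 m/s), as expected around a low.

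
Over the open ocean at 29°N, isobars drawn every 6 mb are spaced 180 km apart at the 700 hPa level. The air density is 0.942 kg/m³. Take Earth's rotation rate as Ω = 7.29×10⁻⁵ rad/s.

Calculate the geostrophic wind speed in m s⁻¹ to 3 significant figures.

Coriolis parameter at 29°N:
f = 2Ω sin φ = 2 × 7.29×10⁻⁵ × sin 29° = 7.07×10⁻⁵ s⁻¹
Pressure gradient: |∂P/∂n| = 600 Pa / 180000 m = 3.33×10⁻³ Pa/m
Geostrophic balance (pressure-gradient force = Coriolis force):
V_g = (1/(fρ)) |∂P/∂n| = 3.33×10⁻³ / (7.07×10⁻⁵ × 0.942) = 50.1 m/s

50.1 m s⁻¹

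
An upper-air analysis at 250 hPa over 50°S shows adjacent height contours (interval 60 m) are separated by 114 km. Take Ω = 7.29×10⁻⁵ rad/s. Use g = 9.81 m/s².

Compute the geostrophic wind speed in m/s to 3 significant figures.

Coriolis parameter at 50°S:
f = 2Ω sin φ = 2 × 7.29×10⁻⁵ × sin 50° = 1.12×10⁻⁴ s⁻¹
Height gradient: |∂Z/∂n| = 60 m / 114000 m = 5.26×10⁻⁴
On a pressure surface, geostrophic balance gives V_g = (g/f)|∂Z/∂n|:
V_g = 9.81 × 5.26×10⁻⁴ / 1.12×10⁻⁴ = 46.2 m/s

46.2 m/s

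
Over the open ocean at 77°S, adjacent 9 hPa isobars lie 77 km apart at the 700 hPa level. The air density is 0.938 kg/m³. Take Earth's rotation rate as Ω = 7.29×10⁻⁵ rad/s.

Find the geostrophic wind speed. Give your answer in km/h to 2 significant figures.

320 km/h

Coriolis parameter at 77°S:
f = 2Ω sin φ = 2 × 7.29×10⁻⁵ × sin 77° = 1.42×10⁻⁴ s⁻¹
Pressure gradient: |∂P/∂n| = 900 Pa / 77000 m = 1.17×10⁻² Pa/m
Geostrophic balance (pressure-gradient force = Coriolis force):
V_g = (1/(fρ)) |∂P/∂n| = 1.17×10⁻² / (1.42×10⁻⁴ × 0.938) = 87.7 m/s
Converting: 87.7 m/s × 3.6 = 320 km/h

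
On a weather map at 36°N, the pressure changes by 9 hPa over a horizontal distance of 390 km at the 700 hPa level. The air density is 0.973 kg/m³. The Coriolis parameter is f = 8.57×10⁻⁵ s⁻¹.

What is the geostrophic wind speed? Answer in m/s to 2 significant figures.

28 m/s

Pressure gradient: |∂P/∂n| = 900 Pa / 390000 m = 2.31×10⁻³ Pa/m
Geostrophic balance (pressure-gradient force = Coriolis force):
V_g = (1/(fρ)) |∂P/∂n| = 2.31×10⁻³ / (8.57×10⁻⁵ × 0.973) = 27.7 m/s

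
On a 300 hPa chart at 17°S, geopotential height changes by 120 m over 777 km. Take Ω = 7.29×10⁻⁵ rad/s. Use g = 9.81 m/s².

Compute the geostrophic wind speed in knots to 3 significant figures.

Coriolis parameter at 17°S:
f = 2Ω sin φ = 2 × 7.29×10⁻⁵ × sin 17° = 4.26×10⁻⁵ s⁻¹
Height gradient: |∂Z/∂n| = 120 m / 777000 m = 1.54×10⁻⁴
On a pressure surface, geostrophic balance gives V_g = (g/f)|∂Z/∂n|:
V_g = 9.81 × 1.54×10⁻⁴ / 4.26×10⁻⁵ = 35.5 m/s
Converting: 35.5 m/s × 1.944 = 69.1 knots

69.1 knots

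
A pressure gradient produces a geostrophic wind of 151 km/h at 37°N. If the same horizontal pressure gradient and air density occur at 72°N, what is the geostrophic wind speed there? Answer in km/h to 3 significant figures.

95.6 km/h

With the same pressure gradient and density, V_g ∝ 1/f ∝ 1/sin φ.
V₂ = V₁ · sin φ₁ / sin φ₂ = 151 × sin 37° / sin 72°
V₂ = 151 × 0.6018/0.9511 = 95.6 km/h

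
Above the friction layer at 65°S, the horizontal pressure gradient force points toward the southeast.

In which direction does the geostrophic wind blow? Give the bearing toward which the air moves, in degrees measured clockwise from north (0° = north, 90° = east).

045°

The pressure-gradient force points toward the southeast (bearing 135°).
Geostrophic balance: in the Southern Hemisphere the Coriolis force deflects motion to the left, so the geostrophic wind blows 90° to the left of the pressure-gradient force (low pressure on the right).
Rotating 135° by 90° counterclockwise gives 045° — the wind blows toward the northeast.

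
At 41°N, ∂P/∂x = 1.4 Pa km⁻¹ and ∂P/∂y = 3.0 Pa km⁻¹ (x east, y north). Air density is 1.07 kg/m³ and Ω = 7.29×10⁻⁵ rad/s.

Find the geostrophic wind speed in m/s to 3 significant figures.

Coriolis parameter at 41°N:
f = 2Ω sin φ = 2 × 7.29×10⁻⁵ × sin 41° = 9.57×10⁻⁵ s⁻¹
Component geostrophic relations (x east, y north):
u_g = −(1/(fρ)) ∂P/∂y,  v_g = (1/(fρ)) ∂P/∂x
u_g = −(3.0×10⁻³)/(9.57×10⁻⁵ × 1.07) = −29.3 m/s;  v_g = (1.4×10⁻³)/(9.57×10⁻⁵ × 1.07) = 13.7 m/s
|V_g| = √(u_g² + v_g²) = 32.3 m/s

32.3 m/s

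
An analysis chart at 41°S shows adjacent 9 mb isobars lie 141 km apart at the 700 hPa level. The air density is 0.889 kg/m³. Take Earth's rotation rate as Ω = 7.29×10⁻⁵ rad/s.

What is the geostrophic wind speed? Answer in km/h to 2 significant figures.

270 km/h

Coriolis parameter at 41°S:
f = 2Ω sin φ = 2 × 7.29×10⁻⁵ × sin 41° = 9.57×10⁻⁵ s⁻¹
Pressure gradient: |∂P/∂n| = 900 Pa / 141000 m = 6.38×10⁻³ Pa/m
Geostrophic balance (pressure-gradient force = Coriolis force):
V_g = (1/(fρ)) |∂P/∂n| = 6.38×10⁻³ / (9.57×10⁻⁵ × 0.889) = 75.1 m/s
Converting: 75.1 m/s × 3.6 = 270 km/h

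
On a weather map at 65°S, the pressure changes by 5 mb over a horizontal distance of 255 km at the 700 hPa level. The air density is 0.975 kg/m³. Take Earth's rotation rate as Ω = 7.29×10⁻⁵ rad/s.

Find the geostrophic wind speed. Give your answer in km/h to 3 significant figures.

54.8 km/h

Coriolis parameter at 65°S:
f = 2Ω sin φ = 2 × 7.29×10⁻⁵ × sin 65° = 1.32×10⁻⁴ s⁻¹
Pressure gradient: |∂P/∂n| = 500 Pa / 255000 m = 1.96×10⁻³ Pa/m
Geostrophic balance (pressure-gradient force = Coriolis force):
V_g = (1/(fρ)) |∂P/∂n| = 1.96×10⁻³ / (1.32×10⁻⁴ × 0.975) = 15.2 m/s
Converting: 15.2 m/s × 3.6 = 54.8 km/h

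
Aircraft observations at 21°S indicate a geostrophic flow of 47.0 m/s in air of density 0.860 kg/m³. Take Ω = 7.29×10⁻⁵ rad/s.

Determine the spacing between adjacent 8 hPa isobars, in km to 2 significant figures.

380 km

Coriolis parameter at 21°S:
f = 2Ω sin φ = 2 × 7.29×10⁻⁵ × sin 21° = 5.23×10⁻⁵ s⁻¹
Geostrophic balance rearranged: |∂P/∂n| = f ρ V_g
|∂P/∂n| = 5.23×10⁻⁵ × 0.860 × 47.0 = 2.11×10⁻³ Pa/m
Isobar spacing: Δn = ΔP/|∂P/∂n| = 800 Pa / 2.11×10⁻³ Pa/m = 378797 m ≈ 380 km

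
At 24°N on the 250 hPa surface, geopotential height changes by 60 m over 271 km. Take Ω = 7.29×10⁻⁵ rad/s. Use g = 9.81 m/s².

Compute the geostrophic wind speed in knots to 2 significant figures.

Coriolis parameter at 24°N:
f = 2Ω sin φ = 2 × 7.29×10⁻⁵ × sin 24° = 5.93×10⁻⁵ s⁻¹
Height gradient: |∂Z/∂n| = 60 m / 271000 m = 2.21×10⁻⁴
On a pressure surface, geostrophic balance gives V_g = (g/f)|∂Z/∂n|:
V_g = 9.81 × 2.21×10⁻⁴ / 5.93×10⁻⁵ = 36.6 m/s
Converting: 36.6 m/s × 1.944 = 71 knots

71 knots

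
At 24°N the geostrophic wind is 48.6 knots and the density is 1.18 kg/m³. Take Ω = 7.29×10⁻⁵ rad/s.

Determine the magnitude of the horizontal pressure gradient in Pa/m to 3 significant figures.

Coriolis parameter at 24°N:
f = 2Ω sin φ = 2 × 7.29×10⁻⁵ × sin 24° = 5.93×10⁻⁵ s⁻¹
Wind speed in SI: 48.6 knots = 25.0 m/s
Geostrophic balance rearranged: |∂P/∂n| = f ρ V_g
|∂P/∂n| = 5.93×10⁻⁵ × 1.18 × 25.0 = 1.75×10⁻³ Pa/m

1.75×10⁻³ Pa/m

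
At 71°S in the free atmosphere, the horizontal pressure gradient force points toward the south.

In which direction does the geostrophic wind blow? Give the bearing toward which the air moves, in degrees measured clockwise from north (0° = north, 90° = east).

090°

The pressure-gradient force points toward the south (bearing 180°).
Geostrophic balance: in the Southern Hemisphere the Coriolis force deflects motion to the left, so the geostrophic wind blows 90° to the left of the pressure-gradient force (low pressure on the right).
Rotating 180° by 90° counterclockwise gives 090° — the wind blows toward the east.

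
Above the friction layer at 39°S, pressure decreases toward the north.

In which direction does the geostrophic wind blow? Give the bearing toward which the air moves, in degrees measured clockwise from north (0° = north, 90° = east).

270°

The pressure-gradient force points toward the north (bearing 000°).
Geostrophic balance: in the Southern Hemisphere the Coriolis force deflects motion to the left, so the geostrophic wind blows 90° to the left of the pressure-gradient force (low pressure on the right).
Rotating 000° by 90° counterclockwise gives 270° — the wind blows toward the west.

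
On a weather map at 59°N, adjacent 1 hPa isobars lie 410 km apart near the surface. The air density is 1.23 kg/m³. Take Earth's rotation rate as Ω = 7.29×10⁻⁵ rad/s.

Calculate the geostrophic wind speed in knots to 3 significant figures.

3.08 knots

Coriolis parameter at 59°N:
f = 2Ω sin φ = 2 × 7.29×10⁻⁵ × sin 59° = 1.25×10⁻⁴ s⁻¹
Pressure gradient: |∂P/∂n| = 100 Pa / 410000 m = 2.44×10⁻⁴ Pa/m
Geostrophic balance (pressure-gradient force = Coriolis force):
V_g = (1/(fρ)) |∂P/∂n| = 2.44×10⁻⁴ / (1.25×10⁻⁴ × 1.23) = 1.59 m/s
Converting: 1.59 m/s × 1.944 = 3.08 knots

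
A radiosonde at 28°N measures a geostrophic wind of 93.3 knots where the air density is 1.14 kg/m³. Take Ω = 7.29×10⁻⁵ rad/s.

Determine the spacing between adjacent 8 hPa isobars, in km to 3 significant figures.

Coriolis parameter at 28°N:
f = 2Ω sin φ = 2 × 7.29×10⁻⁵ × sin 28° = 6.84×10⁻⁵ s⁻¹
Wind speed in SI: 93.3 knots = 48.0 m/s
Geostrophic balance rearranged: |∂P/∂n| = f ρ V_g
|∂P/∂n| = 6.84×10⁻⁵ × 1.14 × 48.0 = 3.75×10⁻³ Pa/m
Isobar spacing: Δn = ΔP/|∂P/∂n| = 800 Pa / 3.75×10⁻³ Pa/m = 213599 m ≈ 214 km

214 km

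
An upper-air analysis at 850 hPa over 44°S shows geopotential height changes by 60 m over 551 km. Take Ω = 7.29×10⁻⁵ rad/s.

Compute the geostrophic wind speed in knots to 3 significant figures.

20.5 knots

Coriolis parameter at 44°S:
f = 2Ω sin φ = 2 × 7.29×10⁻⁵ × sin 44° = 1.01×10⁻⁴ s⁻¹
Height gradient: |∂Z/∂n| = 60 m / 551000 m = 1.09×10⁻⁴
On a pressure surface, geostrophic balance gives V_g = (g/f)|∂Z/∂n|:
V_g = 9.81 × 1.09×10⁻⁴ / 1.01×10⁻⁴ = 10.5 m/s
Converting: 10.5 m/s × 1.944 = 20.5 knots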